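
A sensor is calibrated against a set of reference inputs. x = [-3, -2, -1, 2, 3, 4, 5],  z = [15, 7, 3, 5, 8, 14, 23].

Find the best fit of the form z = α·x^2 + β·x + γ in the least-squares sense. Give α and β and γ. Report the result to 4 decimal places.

Normal-equation sums: Σx^2·x^2 = 1076, Σx^2·x = 188, Σx^2 = 68, Σx·x = 68, Σx = 8, Σ1 = 7.
For Mᵀz: Σx^2·z = 1057, Σx·z = 143, Σz = 75.
MᵀM·[α, β, γ]ᵀ = Mᵀz becomes [[1076, 188, 68]; [188, 68, 8]; [68, 8, 7]]·[α, β, γ]ᵀ = [1057, 143, 75]ᵀ.
Solving the 3×3 system (Gaussian elimination) gives α = 5693/5376, β = -5435/5376, γ = 709/448.

α = 1.0590, β = -1.0110, γ = 1.5826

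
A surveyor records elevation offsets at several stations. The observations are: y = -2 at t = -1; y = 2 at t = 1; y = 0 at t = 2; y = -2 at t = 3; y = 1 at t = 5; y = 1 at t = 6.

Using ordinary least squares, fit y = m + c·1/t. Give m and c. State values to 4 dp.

m = -0.3381, c = 1.6904

MᵀM·[m, c]ᵀ = Mᵀy reads: 6·m + (6/5)·c = 0;  (6/5)·m + (1093/450)·c = 37/10.
det = 6·(1093/450) − (6/5)² = 197/15.
m = (0·(1093/450) − (6/5)·(37/10))/(197/15) = -333/985; c = (6·(37/10) − (6/5)·0)/(197/15) = 333/197.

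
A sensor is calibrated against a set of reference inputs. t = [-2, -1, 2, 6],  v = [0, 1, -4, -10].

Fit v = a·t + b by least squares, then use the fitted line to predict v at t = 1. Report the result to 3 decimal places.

v̂ = -2.910

Setting ∂/∂a … = 0 gives: 45·a + 5·b = -69;  5·a + 4·b = -13.
(Σt·t = 45, Σt = 5, Σ1 = 4, Σt·v = -69, Σv = -13.)
Δ = 45·4 − 5² = 155.
a = ((-69)·4 − 5·(-13))/155 = -211/155; b = (45·(-13) − 5·(-69))/155 = -48/31.
At t = 1: v̂ = (-211/155)·(1) + (-48/31)·(1) = -451/155.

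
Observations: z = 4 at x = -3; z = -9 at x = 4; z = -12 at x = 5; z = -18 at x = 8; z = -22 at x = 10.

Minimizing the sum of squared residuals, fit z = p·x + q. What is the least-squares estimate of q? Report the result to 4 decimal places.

Forming MᵀM = [[214, 24]; [24, 5]] and Mᵀz = [-472, -57]ᵀ gives MᵀM·[p, q]ᵀ = Mᵀz.
Determinant 214·5 − 24² = 494.
p = ((-472)·5 − 24·(-57))/494 = -496/247; q = (214·(-57) − 24·(-472))/494 = -435/247.

q = -1.7611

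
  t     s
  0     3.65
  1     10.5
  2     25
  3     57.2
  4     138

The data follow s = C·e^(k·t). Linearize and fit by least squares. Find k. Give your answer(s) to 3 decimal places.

Taking logs, ln s = k·t + ln C, so regress ln s on t.
Over the data: Σt = 10.0000, Σ(t)² = 30.0000, Σln s = 15.8388, Σt·ln s = 40.6378.
Normal system: [[30.0000, 10.0000]; [10.0000, 5]]·[k, ln C]ᵀ = [40.6378, 15.8388]ᵀ.
Solving (det = 50.0000): k = 0.89602, ln C = 1.37571.

k = 0.896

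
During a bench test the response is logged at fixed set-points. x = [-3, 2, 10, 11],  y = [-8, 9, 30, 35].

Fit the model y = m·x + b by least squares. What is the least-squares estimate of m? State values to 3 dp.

m = 2.963

Sums needed: Σx·x = 234, Σx = 20, Σ1 = 4.
For Aᵀy: Σx·y = 727, Σy = 66.
Determinant 234·4 − 20² = 536.
m = (727·4 − 20·66)/536 = 397/134; b = (234·66 − 20·727)/536 = 113/67.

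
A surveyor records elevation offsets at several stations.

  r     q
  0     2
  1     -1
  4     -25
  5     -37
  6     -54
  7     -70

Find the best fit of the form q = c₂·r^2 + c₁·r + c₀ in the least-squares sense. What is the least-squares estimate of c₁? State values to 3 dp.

c₁ = -1.935

MᵀM·[c₂, c₁, c₀]ᵀ = Mᵀq reads: 4579·c₂ + 749·c₁ + 127·c₀ = -6700;  749·c₂ + 127·c₁ + 23·c₀ = -1100;  127·c₂ + 23·c₁ + 6·c₀ = -185.
(Σr^2·r^2 = 4579, Σr^2·r = 749, Σr^2 = 127, Σr·r = 127, Σr = 23, Σ1 = 6, Σr^2·q = -6700, Σr·q = -1100, Σq = -185.)
Inverting the 3×3 Gram matrix, [c₂, c₁, c₀]ᵀ = [-5655/4696, -9085/4696, 4865/2348]ᵀ.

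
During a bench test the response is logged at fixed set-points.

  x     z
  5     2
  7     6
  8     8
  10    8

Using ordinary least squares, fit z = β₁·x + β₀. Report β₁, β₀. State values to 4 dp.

β₁ = 1.2308, β₀ = -3.2308

From the data, Σx·x = 238, Σx = 30, Σ1 = 4.
And Σx·z = 196, Σz = 24.
det = 238·4 − 30² = 52.
β₁ = (196·4 − 30·24)/52 = 16/13; β₀ = (238·24 − 30·196)/52 = -42/13.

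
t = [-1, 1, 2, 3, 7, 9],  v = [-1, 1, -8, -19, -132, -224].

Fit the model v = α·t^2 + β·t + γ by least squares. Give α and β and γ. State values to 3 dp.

From the data, Σt^2·t^2 = 9061, Σt^2·t = 1107, Σt^2 = 145, Σt·t = 145, Σt = 21, Σ1 = 6.
And Σt^2·v = -24815, Σt·v = -3011, Σv = -383.
Solving the 3×3 system (Gaussian elimination) gives α = -30277/10340, β = 12281/10340, γ = 14337/5170.

α = -2.928, β = 1.188, γ = 2.773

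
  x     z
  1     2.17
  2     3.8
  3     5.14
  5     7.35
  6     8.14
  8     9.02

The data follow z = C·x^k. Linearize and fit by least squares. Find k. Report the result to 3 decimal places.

k = 0.700

With ln zᵢ as the transformed response and ln xᵢ as the regressor:
Σln x = 7.2724, Σ(ln x)² = 11.8122, Σln z = 10.0377, Σln x·ln z = 14.2647.
Equations: 11.8122·k + 7.2724·ln C = 14.2647;  7.2724·k + 6·ln C = 10.0377.
Slope k = (n·Σln x·ln z − Σln x·Σln z)/(n·Σ(ln x)² − (Σln x)²) = (6·14.2647 − 7.2724·10.0377)/17.9853 = 0.70003; ln C = (Σln z − k·Σln x)/n = 0.82447.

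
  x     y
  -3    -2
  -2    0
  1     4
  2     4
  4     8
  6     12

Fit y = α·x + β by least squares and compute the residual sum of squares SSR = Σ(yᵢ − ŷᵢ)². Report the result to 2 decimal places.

SSR = 2.79

With design matrix M, MᵀM = [[70, 8]; [8, 6]] and Mᵀy = [122, 26]ᵀ.
Eliminating β: 6·(row 1) − 8·(row 2) gives 356·α = 6·122 − 8·26 = 524, so α = 131/89.
Then β = (26 − 8·(131/89))/6 = 211/89.
Residuals: 4/89, 51/89, 14/89, -117/89, -23/89, 71/89; SSR = 248/89.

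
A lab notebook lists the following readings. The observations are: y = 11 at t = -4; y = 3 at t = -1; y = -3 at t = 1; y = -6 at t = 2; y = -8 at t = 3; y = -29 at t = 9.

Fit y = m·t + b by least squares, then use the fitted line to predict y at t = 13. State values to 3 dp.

Normal-equation sums: Σt·t = 112, Σt = 10, Σ1 = 6.
Right-hand side: Σt·y = -347, Σy = -32.
det = 112·6 − 10² = 572.
m = ((-347)·6 − 10·(-32))/572 = -881/286; b = (112·(-32) − 10·(-347))/572 = -57/286.
At t = 13: ŷ = (-881/286)·(13) + (-57/286)·(1) = -5755/143.

ŷ = -40.245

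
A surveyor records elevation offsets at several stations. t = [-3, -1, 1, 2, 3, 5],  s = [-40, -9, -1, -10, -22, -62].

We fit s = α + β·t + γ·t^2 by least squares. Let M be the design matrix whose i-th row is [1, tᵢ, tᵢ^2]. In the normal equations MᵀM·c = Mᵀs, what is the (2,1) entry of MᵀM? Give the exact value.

Row 2 ↔ basis t, column 1 ↔ basis 1, so (MᵀM)_{2,1} = Σᵢ t = (-3)·(1) + (-1)·(1) + (1)·(1) + (2)·(1) + (3)·(1) + (5)·(1) = 7.

7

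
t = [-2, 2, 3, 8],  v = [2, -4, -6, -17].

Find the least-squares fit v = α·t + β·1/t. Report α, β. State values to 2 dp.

α = -2.17, β = 2.50

From the data, Σt·t = 81, Σt·1/t = 4, Σ1/t·1/t = 361/576.
Moment sums: Σt·v = -166, Σ1/t·v = -57/8.
det = 81·(361/576) − 4² = 2225/64.
α = ((-166)·(361/576) − 4·(-57/8))/(2225/64) = -8702/4005; β = (81·(-57/8) − 4·(-166))/(2225/64) = 1112/445.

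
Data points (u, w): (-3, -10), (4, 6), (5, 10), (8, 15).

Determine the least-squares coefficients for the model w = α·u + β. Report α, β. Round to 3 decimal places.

The normal equations are: 114·α + 14·β = 224;  14·α + 4·β = 21.
(Σu·u = 114, Σu = 14, Σ1 = 4, Σu·w = 224, Σw = 21.)
Eliminating β: 4·(row 1) − 14·(row 2) gives 260·α = 4·224 − 14·21 = 602, so α = 301/130.
Then β = (21 − 14·(301/130))/4 = -371/130.

α = 2.315, β = -2.854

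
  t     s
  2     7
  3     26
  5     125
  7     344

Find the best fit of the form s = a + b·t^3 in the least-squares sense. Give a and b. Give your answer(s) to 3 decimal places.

Forming MᵀM = [[4, 503]; [503, 134067]] and Mᵀs = [502, 134375]ᵀ gives MᵀM·[a, b]ᵀ = Mᵀs.
Δ = 4·134067 − 503² = 283259.
a = (502·134067 − 503·134375)/283259 = -288991/283259; b = (4·134375 − 503·502)/283259 = 284994/283259.

a = -1.020, b = 1.006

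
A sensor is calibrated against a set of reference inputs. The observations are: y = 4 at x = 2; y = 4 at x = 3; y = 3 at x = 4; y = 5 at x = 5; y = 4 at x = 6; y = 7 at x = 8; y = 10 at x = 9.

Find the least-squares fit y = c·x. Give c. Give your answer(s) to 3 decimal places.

c = 0.966

Normal-equation sums: Σx·x = 235.
And Σx·y = 227.
So MᵀM·[c]ᵀ = Mᵀy: [[235]]·[c]ᵀ = [227]ᵀ.
c = 227/235 = 0.965957.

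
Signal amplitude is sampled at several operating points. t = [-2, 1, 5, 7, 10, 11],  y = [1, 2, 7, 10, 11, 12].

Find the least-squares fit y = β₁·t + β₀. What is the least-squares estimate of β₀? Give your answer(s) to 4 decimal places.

β₀ = 2.3144

Entries of XᵀX: Σt·t = 300, Σt = 32, Σ1 = 6.
Moment sums: Σt·y = 347, Σy = 43.
det = 300·6 − 32² = 776.
β₁ = (347·6 − 32·43)/776 = 353/388; β₀ = (300·43 − 32·347)/776 = 449/194.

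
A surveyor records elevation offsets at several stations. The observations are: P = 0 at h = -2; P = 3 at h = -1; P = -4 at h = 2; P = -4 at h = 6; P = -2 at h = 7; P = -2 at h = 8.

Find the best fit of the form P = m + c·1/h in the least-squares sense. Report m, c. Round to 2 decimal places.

m = -1.94, c = -4.67

From the data, Σ1 = 6, Σ1/h = -95/168, Σ1/h·1/h = 44137/28224.
For XᵀP: ΣP = -9, Σ1/h·P = -521/84.
So XᵀX·[m, c]ᵀ = XᵀP: [[6, -95/168]; [-95/168, 44137/28224]]·[m, c]ᵀ = [-9, -521/84]ᵀ.
Eliminating c: (44137/28224)·(row 1) − (-95/168)·(row 2) gives (255797/28224)·m = (44137/28224)·(-9) − (-95/168)·(-521/84) = -10127/576, so m = -26117/13463.
Then c = ((-521/84) − (-95/168)·(-26117/13463))/(44137/28224) = -1193976/255797.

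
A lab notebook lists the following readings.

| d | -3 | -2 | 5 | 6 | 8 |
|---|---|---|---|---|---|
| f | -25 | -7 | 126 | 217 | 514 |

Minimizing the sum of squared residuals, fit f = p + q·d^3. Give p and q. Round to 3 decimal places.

p = 1.265, q = 1.001

The normal equations are: 5·p + 818·q = 825;  818·p + 325218·q = 326521.
det = 5·325218 − 818² = 956966.
p = (825·325218 − 818·326521)/956966 = 605336/478483; q = (5·326521 − 818·825)/956966 = 957755/956966.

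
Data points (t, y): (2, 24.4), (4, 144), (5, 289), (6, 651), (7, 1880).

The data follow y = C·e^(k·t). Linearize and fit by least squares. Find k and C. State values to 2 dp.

With ln yᵢ as the transformed response and tᵢ as the regressor:
Σt = 24.0000, Σ(t)² = 130.0000, Σln y = 27.8484, Σt·ln y = 146.2448.
Equations: 130.0000·k + 24.0000·ln C = 146.2448;  24.0000·k + 5·ln C = 27.8484.
Slope k = (n·Σt·ln y − Σt·Σln y)/(n·Σ(t)² − (Σt)²) = (5·146.2448 − 24.0000·27.8484)/74.0000 = 0.84950; ln C = (Σln y − k·Σt)/n = 1.49205, so C = exp(1.49205) = 4.44619.

k = 0.85, C = 4.45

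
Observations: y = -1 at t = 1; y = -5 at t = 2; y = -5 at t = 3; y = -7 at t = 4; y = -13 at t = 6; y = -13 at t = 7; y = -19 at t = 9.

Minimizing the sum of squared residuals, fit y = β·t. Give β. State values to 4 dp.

β = -2.0102

Entries of MᵀM: Σt·t = 196.
For Mᵀy: Σt·y = -394.
β = (-394)/196 = -2.0102.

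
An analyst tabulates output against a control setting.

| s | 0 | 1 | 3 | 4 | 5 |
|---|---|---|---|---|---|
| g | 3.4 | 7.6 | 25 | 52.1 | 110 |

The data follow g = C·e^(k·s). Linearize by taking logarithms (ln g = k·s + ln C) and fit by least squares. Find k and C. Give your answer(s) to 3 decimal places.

Taking logs, ln g = k·s + ln C, so regress ln g on s.
Over the data: Σs = 13.0000, Σ(s)² = 51.0000, Σln g = 15.1244, Σs·ln g = 50.9998.
Normal system: [[51.0000, 13.0000]; [13.0000, 5]]·[k, ln C]ᵀ = [50.9998, 15.1244]ᵀ.
Δ = 51.0000·5 − (13.0000)² = 86.0000; k = (50.9998·5 − 13.0000·15.1244)/86.0000 = 0.67885, ln C = (51.0000·15.1244 − 13.0000·50.9998)/86.0000 = 1.25987, so C = exp(1.25987) = 3.52496.

k = 0.679, C = 3.525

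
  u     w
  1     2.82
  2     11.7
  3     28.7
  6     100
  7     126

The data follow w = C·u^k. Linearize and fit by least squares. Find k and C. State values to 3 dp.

k = 1.960, C = 2.980

Linearized form: ln w = k·ln u + ln C. From the 5 transformed points,
Σln u = 5.5294, Σ(ln u)² = 8.6844, Σln w = 16.2947, Σln u·ln w = 23.0551.
Equations: 8.6844·k + 5.5294·ln C = 23.0551;  5.5294·k + 5·ln C = 16.2947.
Slope k = (n·Σln u·ln w − Σln u·Σln w)/(n·Σ(ln u)² − (Σln u)²) = (5·23.0551 − 5.5294·16.2947)/12.8473 = 1.95959; ln C = (Σln w − k·Σln u)/n = 1.09186, so C = exp(1.09186) = 2.97980.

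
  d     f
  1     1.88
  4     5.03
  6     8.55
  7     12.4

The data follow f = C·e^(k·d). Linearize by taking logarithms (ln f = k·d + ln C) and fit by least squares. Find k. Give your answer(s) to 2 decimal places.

k = 0.31

Linearized form: ln f = k·d + ln C. From the 4 transformed points,
XᵀX = [[102.0000, 18.0000]; [18.0000, 4]], rhs = [37.5924, 6.9103]ᵀ  (here Σd = 18.0000, Σ(d)² = 102.0000, Σln f = 6.9103, Σd·ln f = 37.5924).
Solving (det = 84.0000): k = 0.30933, ln C = 0.33558.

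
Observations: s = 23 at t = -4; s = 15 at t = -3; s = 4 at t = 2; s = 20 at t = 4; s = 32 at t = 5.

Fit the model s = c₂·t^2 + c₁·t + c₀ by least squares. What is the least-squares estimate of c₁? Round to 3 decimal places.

Entries of XᵀX: Σt^2·t^2 = 1234, Σt^2·t = 106, Σt^2 = 70, Σt·t = 70, Σt = 4, Σ1 = 5.
And Σt^2·s = 1639, Σt·s = 111, Σs = 94.
So XᵀX·[c₂, c₁, c₀]ᵀ = Xᵀs: [[1234, 106, 70]; [106, 70, 4]; [70, 4, 5]]·[c₂, c₁, c₀]ᵀ = [1639, 111, 94]ᵀ.
Inverting the 3×3 Gram matrix, [c₂, c₁, c₀]ᵀ = [24733/18084, -8821/18084, 129/3014]ᵀ.

c₁ = -0.488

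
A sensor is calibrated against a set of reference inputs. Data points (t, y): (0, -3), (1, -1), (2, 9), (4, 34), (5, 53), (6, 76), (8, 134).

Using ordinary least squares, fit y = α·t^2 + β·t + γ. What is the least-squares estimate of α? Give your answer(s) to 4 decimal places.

α = 1.9476

From the data, Σt^2·t^2 = 6290, Σt^2·t = 926, Σt^2 = 146, Σt·t = 146, Σt = 26, Σ1 = 7.
Moment sums: Σt^2·y = 13216, Σt·y = 1946, Σy = 302.
Solving the 3×3 system (Gaussian elimination) gives α = 44825/23016, β = 35845/23016, γ = -6257/1918.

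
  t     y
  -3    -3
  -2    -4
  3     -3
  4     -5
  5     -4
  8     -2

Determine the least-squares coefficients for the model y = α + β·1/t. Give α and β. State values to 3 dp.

α = -3.499, β = -0.064

XᵀX·[α, β]ᵀ = Xᵀy reads: 6·α + (3/40)·β = -21;  (3/40)·α + (8501/14400)·β = -3/10.
(Σ1 = 6, Σ1/t = 3/40, Σ1/t·1/t = 8501/14400, Σy = -21, Σ1/t·y = -3/10.)
Eliminating β: (8501/14400)·(row 1) − (3/40)·(row 2) gives (679/192)·α = (8501/14400)·(-21) − (3/40)·(-3/10) = -59399/4800, so α = -59399/16975.
Then β = ((-3/10) − (3/40)·(-59399/16975))/(8501/14400) = -216/3395.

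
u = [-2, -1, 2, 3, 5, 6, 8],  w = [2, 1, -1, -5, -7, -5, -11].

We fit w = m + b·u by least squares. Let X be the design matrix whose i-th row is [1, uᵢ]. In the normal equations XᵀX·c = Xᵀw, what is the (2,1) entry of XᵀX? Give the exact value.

Row 2 ↔ basis u, column 1 ↔ basis 1, so (XᵀX)_{2,1} = Σᵢ u = (-2)·(1) + (-1)·(1) + (2)·(1) + (3)·(1) + (5)·(1) + (6)·(1) + (8)·(1) = 21.

21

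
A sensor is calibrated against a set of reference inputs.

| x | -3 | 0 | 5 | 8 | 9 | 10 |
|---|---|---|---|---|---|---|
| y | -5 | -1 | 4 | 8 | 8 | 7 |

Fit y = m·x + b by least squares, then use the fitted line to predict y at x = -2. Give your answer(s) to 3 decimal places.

Sums needed: Σx·x = 279, Σx = 29, Σ1 = 6.
And Σx·y = 241, Σy = 21.
MᵀM·[m, b]ᵀ = Mᵀy becomes [[279, 29]; [29, 6]]·[m, b]ᵀ = [241, 21]ᵀ.
Eliminating b: 6·(row 1) − 29·(row 2) gives 833·m = 6·241 − 29·21 = 837, so m = 837/833.
Then b = (21 − 29·(837/833))/6 = -1130/833.
At x = -2: ŷ = (837/833)·(-2) + (-1130/833)·(1) = -2804/833.

ŷ = -3.366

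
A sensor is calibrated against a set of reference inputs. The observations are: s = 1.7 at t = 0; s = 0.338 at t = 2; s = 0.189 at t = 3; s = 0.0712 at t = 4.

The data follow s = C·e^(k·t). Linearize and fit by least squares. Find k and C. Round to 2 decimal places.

k = -0.78, C = 1.70

Taking logs, ln s = k·t + ln C, so regress ln s on t.
Σt = 9.0000, Σ(t)² = 29.0000, Σln s = -4.8624, Σt·ln s = -17.7365.
Equations: 29.0000·k + 9.0000·ln C = -17.7365;  9.0000·k + 4·ln C = -4.8624.
Solving (det = 35.0000): k = -0.77671, ln C = 0.53201, so C = exp(0.53201) = 1.70235.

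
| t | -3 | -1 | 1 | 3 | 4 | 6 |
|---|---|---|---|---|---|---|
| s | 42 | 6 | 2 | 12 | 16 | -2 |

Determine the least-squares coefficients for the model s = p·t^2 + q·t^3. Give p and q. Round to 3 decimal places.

p = 3.073, q = -0.522

Forming AᵀA = [[1716, 8800]; [8800, 52212]] and Aᵀs = [678, -222]ᵀ gives AᵀA·[p, q]ᵀ = Aᵀs.
Eliminating q: 52212·(row 1) − 8800·(row 2) gives 12155792·p = 52212·678 − 8800·(-222) = 37353336, so p = 4669167/1519474.
Then q = ((-222) − 8800·(4669167/1519474))/52212 = -72129/138134.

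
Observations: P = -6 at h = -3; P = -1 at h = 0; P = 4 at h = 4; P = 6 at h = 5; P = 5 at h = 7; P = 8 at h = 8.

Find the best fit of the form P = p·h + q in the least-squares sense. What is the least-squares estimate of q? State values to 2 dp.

q = -1.52

Setting ∂/∂p … = 0 gives: 163·p + 21·q = 163;  21·p + 6·q = 16.
Determinant 163·6 − 21² = 537.
p = (163·6 − 21·16)/537 = 214/179; q = (163·16 − 21·163)/537 = -815/537.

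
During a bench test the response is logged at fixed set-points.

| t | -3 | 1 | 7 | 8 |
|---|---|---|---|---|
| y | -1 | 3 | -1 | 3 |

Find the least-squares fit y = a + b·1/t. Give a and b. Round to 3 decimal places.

a = 0.338, b = 2.833

Entries of AᵀA: Σ1 = 4, Σ1/t = 157/168, Σ1/t·1/t = 32377/28224.
And Σy = 4, Σ1/t·y = 599/168.
Normal equations: [[4, 157/168]; [157/168, 32377/28224]]·[a, b]ᵀ = [4, 599/168]ᵀ.
Determinant 4·(32377/28224) − (157/168)² = 11651/3136.
a = (4·(32377/28224) − (157/168)·(599/168))/(11651/3136) = 35465/104859; b = (4·(599/168) − (157/168)·4)/(11651/3136) = 99008/34953.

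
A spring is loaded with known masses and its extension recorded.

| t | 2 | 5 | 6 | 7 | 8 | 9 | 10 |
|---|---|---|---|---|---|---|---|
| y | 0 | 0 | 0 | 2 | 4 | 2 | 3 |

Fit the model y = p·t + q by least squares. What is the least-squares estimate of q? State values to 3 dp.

q = -1.543

The normal system AᵀA·[p, q]ᵀ = Aᵀy is [[359, 47]; [47, 7]]·[p, q]ᵀ = [94, 11]ᵀ.
det = 359·7 − 47² = 304.
p = (94·7 − 47·11)/304 = 141/304; q = (359·11 − 47·94)/304 = -469/304.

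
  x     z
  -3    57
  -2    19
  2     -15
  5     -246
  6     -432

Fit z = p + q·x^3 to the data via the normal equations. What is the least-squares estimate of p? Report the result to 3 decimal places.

Forming AᵀA = [[5, 314]; [314, 63138]] and Aᵀz = [-617, -125873]ᵀ gives AᵀA·[p, q]ᵀ = Aᵀz.
Eliminating q: 63138·(row 1) − 314·(row 2) gives 217094·p = 63138·(-617) − 314·(-125873) = 567976, so p = 283988/108547.
Then q = ((-125873) − 314·(283988/108547))/63138 = -435627/217094.

p = 2.616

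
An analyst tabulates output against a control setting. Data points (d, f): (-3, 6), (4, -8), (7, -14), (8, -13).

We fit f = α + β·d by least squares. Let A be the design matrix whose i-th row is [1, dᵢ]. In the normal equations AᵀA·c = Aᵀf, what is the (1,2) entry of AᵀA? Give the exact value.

Row 1 ↔ basis 1, column 2 ↔ basis d, so (AᵀA)_{1,2} = Σᵢ d = (1)·(-3) + (1)·(4) + (1)·(7) + (1)·(8) = 16.

16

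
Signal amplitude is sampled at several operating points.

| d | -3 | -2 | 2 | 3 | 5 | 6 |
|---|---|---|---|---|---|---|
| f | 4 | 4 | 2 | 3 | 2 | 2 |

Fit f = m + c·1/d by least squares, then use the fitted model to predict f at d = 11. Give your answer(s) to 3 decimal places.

Forming MᵀM = [[6, 11/30]; [11/30, 79/100]] and Mᵀf = [17, -3/5]ᵀ gives MᵀM·[m, c]ᵀ = Mᵀf.
Determinant 6·(79/100) − (11/30)² = 829/180.
m = (17·(79/100) − (11/30)·(-3/5))/(829/180) = 2457/829; c = (6·(-3/5) − (11/30)·17)/(829/180) = -1770/829.
At d = 11: f̂ = (2457/829)·(1) + (-1770/829)·(1/11) = 25257/9119.

f̂ = 2.770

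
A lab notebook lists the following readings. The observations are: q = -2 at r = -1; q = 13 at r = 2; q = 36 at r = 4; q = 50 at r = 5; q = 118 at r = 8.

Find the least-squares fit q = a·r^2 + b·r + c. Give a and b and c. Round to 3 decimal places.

Compute the Gram sums: Σr^2·r^2 = 4994, Σr^2·r = 708, Σr^2 = 110, Σr·r = 110, Σr = 18, Σ1 = 5.
Moment sums: Σr^2·q = 9428, Σr·q = 1366, Σq = 215.
So AᵀA·[a, b, c]ᵀ = Aᵀq: [[4994, 708, 110]; [708, 110, 18]; [110, 18, 5]]·[a, b, c]ᵀ = [9428, 1366, 215]ᵀ.
Inverting the 3×3 Gram matrix, [a, b, c]ᵀ = [11519/7917, 620/203, -5/1131]ᵀ.

a = 1.455, b = 3.054, c = -0.004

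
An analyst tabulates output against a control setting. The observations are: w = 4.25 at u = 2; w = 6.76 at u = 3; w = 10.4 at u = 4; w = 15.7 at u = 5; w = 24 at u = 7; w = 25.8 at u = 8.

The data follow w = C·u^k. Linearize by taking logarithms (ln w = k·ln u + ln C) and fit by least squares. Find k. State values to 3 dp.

Let Y = ln w. Fitting Y = k·ln u + ln C by least squares:
Σln u = 8.8128, Σ(ln u)² = 14.3101, Σln w = 14.8818, Σln u·ln w = 23.7239.
Normal system: [[14.3101, 8.8128]; [8.8128, 6]]·[k, ln C]ᵀ = [23.7239, 14.8818]ᵀ.
Solving (det = 8.1947): k = 1.36574, ln C = 0.47430.

k = 1.366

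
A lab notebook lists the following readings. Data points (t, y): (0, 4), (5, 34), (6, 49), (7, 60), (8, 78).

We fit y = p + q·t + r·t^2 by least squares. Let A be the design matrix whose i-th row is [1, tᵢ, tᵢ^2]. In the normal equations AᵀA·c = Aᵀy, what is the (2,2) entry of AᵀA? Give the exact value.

174

Row 2 ↔ basis t, column 2 ↔ basis t, so (AᵀA)_{2,2} = Σᵢ (t)·(t) = (0)·(0) + (5)·(5) + (6)·(6) + (7)·(7) + (8)·(8) = 174.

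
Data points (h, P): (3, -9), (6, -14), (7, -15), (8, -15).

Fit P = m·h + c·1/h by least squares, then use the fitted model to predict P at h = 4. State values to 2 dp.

The normal system MᵀM·[m, c]ᵀ = MᵀP is [[158, 4]; [4, 4937/28224]]·[m, c]ᵀ = [-336, -1571/168]ᵀ.
Eliminating c: (4937/28224)·(row 1) − 4·(row 2) gives (164231/14112)·m = (4937/28224)·(-336) − 4·(-1571/168) = -1795/84, so m = -301560/164231.
Then c = ((-1571/168) − 4·(-301560/164231))/(4937/28224) = -1883784/164231.
At h = 4: P̂ = (-301560/164231)·(4) + (-1883784/164231)·(1/4) = -1677186/164231.

P̂ = -10.21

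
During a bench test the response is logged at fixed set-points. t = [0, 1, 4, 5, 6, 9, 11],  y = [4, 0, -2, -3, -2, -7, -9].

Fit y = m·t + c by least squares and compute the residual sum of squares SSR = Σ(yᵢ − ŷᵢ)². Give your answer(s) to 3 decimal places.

SSR = 7.508

XᵀX·[m, c]ᵀ = Xᵀy reads: 280·m + 36·c = -197;  36·m + 7·c = -19.
Eliminating c: 7·(row 1) − 36·(row 2) gives 664·m = 7·(-197) − 36·(-19) = -695, so m = -695/664.
Then c = ((-19) − 36·(-695/664))/7 = 443/166.
Residuals: 221/166, -1077/664, -40/83, -289/664, 535/332, -165/664, -103/664; SSR = 4985/664.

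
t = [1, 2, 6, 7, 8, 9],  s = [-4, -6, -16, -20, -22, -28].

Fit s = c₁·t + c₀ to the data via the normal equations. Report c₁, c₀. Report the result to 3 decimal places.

XᵀX·[c₁, c₀]ᵀ = Xᵀs reads: 235·c₁ + 33·c₀ = -680;  33·c₁ + 6·c₀ = -96.
Eliminating c₀: 6·(row 1) − 33·(row 2) gives 321·c₁ = 6·(-680) − 33·(-96) = -912, so c₁ = -304/107.
Then c₀ = ((-96) − 33·(-304/107))/6 = -40/107.

c₁ = -2.841, c₀ = -0.374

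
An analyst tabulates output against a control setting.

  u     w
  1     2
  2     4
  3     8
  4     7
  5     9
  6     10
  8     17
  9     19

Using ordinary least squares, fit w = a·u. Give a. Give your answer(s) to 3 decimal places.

a = 2.008

From the data, Σu·u = 236.
And Σu·w = 474.
AᵀA·[a]ᵀ = Aᵀw becomes [[236]]·[a]ᵀ = [474]ᵀ.
Hence a = 474 / 236 ≈ 2.00847.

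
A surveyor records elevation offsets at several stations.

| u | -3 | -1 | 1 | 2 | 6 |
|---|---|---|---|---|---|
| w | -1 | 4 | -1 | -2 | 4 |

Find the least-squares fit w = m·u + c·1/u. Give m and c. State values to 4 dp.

m = 0.7022, c = -3.5628

Entries of AᵀA: Σu·u = 51, Σu·1/u = 5, Σ1/u·1/u = 43/18.
And Σu·w = 18, Σ1/u·w = -5.
AᵀA·[m, c]ᵀ = Aᵀw becomes [[51, 5]; [5, 43/18]]·[m, c]ᵀ = [18, -5]ᵀ.
Eliminating c: (43/18)·(row 1) − 5·(row 2) gives (581/6)·m = (43/18)·18 − 5·(-5) = 68, so m = 408/581.
Then c = ((-5) − 5·(408/581))/(43/18) = -2070/581.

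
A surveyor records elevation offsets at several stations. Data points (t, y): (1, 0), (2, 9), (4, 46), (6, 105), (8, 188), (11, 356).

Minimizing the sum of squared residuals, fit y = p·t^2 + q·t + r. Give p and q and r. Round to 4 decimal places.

Compute the Gram sums: Σt^2·t^2 = 20306, Σt^2·t = 2132, Σt^2 = 242, Σt·t = 242, Σt = 32, Σ1 = 6.
For Aᵀy: Σt^2·y = 59660, Σt·y = 6252, Σy = 704.
Normal equations: [[20306, 2132, 242]; [2132, 242, 32]; [242, 32, 6]]·[p, q, r]ᵀ = [59660, 6252, 704]ᵀ.
Solving the 3×3 system (Gaussian elimination) gives p = 48439/16647, q = 11492/16647, r = -20583/5549.

p = 2.9098, q = 0.6903, r = -3.7093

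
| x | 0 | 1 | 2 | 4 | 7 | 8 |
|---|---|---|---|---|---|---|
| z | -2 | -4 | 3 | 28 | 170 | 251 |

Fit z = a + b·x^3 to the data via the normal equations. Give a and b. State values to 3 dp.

With design matrix M, MᵀM = [[6, 928]; [928, 383954]] and Mᵀz = [446, 188634]ᵀ.
Eliminating b: 383954·(row 1) − 928·(row 2) gives 1442540·a = 383954·446 − 928·188634 = -3808868, so a = -952217/360635.
Then b = (188634 − 928·(-952217/360635))/383954 = 179479/360635.

a = -2.640, b = 0.498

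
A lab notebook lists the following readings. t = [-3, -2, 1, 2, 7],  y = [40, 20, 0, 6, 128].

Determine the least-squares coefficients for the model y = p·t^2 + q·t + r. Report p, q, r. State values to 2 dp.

AᵀA·[p, q, r]ᵀ = Aᵀy reads: 2515·p + 317·q + 67·r = 6736;  317·p + 67·q + 5·r = 748;  67·p + 5·q + 5·r = 194.
(Σt^2·t^2 = 2515, Σt^2·t = 317, Σt^2 = 67, Σt·t = 67, Σt = 5, Σ1 = 5, Σt^2·y = 6736, Σt·y = 748, Σy = 194.)
Inverting the 3×3 Gram matrix, [p, q, r]ᵀ = [73723/23604, -86357/23604, 1192/1967]ᵀ.

p = 3.12, q = -3.66, r = 0.61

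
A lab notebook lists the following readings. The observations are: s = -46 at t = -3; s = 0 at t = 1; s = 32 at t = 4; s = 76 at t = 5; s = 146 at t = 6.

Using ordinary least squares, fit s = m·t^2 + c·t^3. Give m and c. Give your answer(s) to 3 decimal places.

Entries of AᵀA: Σt^2·t^2 = 2259, Σt^2·t^3 = 11683, Σt^3·t^3 = 67107.
And Σt^2·s = 7254, Σt^3·s = 44326.
AᵀA·[m, c]ᵀ = Aᵀs becomes [[2259, 11683]; [11683, 67107]]·[m, c]ᵀ = [7254, 44326]ᵀ.
Eliminating c: 67107·(row 1) − 11683·(row 2) gives 15102224·m = 67107·7254 − 11683·44326 = -31066480, so m = -1941655/943889.
Then c = (44326 − 11683·(-1941655/943889))/67107 = 961497/943889.

m = -2.057, c = 1.019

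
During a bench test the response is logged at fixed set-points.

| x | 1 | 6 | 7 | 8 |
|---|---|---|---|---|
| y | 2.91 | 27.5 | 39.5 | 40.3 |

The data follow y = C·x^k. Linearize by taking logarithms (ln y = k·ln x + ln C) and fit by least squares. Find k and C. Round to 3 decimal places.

k = 1.287, C = 2.906

Let Y = ln y. Fitting Y = k·ln x + ln C by least squares:
Over the data: Σln x = 5.8171, Σ(ln x)² = 11.3210, Σln y = 11.7550, Σln x·ln y = 20.7783.
Normal system: [[11.3210, 5.8171]; [5.8171, 4]]·[k, ln C]ᵀ = [20.7783, 11.7550]ᵀ.
Slope k = (n·Σln x·ln y − Σln x·Σln y)/(n·Σ(ln x)² − (Σln x)²) = (4·20.7783 − 5.8171·11.7550)/11.4454 = 1.28726; ln C = (Σln y − k·Σln x)/n = 1.06672, so C = exp(1.06672) = 2.90582.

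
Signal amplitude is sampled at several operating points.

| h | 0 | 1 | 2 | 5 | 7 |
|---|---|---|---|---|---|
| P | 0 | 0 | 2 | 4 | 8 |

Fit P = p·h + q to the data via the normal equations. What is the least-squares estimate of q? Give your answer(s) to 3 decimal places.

The normal equations are: 79·p + 15·q = 80;  15·p + 5·q = 14.
(Σh·h = 79, Σh = 15, Σ1 = 5, Σh·P = 80, ΣP = 14.)
Determinant 79·5 − 15² = 170.
p = (80·5 − 15·14)/170 = 19/17; q = (79·14 − 15·80)/170 = -47/85.

q = -0.553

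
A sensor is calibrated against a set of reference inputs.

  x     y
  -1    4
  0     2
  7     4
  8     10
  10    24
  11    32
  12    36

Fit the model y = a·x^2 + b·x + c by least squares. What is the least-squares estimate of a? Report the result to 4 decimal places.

Normal-equation sums: Σx^2·x^2 = 51875, Σx^2·x = 4913, Σx^2 = 479, Σx·x = 479, Σx = 47, Σ1 = 7.
Right-hand side: Σx^2·y = 12296, Σx·y = 1128, Σy = 112.
Solving the 3×3 system (Gaussian elimination) gives a = 208220/423129, b = -1188428/423129, c = 23872/20149.

a = 0.4921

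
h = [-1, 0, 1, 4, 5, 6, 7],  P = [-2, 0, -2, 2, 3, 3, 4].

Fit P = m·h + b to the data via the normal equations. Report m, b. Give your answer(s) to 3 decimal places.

m = 0.745, b = -1.199

Setting ∂/∂m … = 0 gives: 128·m + 22·b = 69;  22·m + 7·b = 8.
(Σh·h = 128, Σh = 22, Σ1 = 7, Σh·P = 69, ΣP = 8.)
Eliminating b: 7·(row 1) − 22·(row 2) gives 412·m = 7·69 − 22·8 = 307, so m = 307/412.
Then b = (8 − 22·(307/412))/7 = -247/206.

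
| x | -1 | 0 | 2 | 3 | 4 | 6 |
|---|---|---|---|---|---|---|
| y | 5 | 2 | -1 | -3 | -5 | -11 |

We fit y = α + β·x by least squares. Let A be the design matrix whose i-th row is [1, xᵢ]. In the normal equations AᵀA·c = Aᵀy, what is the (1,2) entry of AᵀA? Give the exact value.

Row 1 ↔ basis 1, column 2 ↔ basis x, so (AᵀA)_{1,2} = Σᵢ x = (1)·(-1) + (1)·(0) + (1)·(2) + (1)·(3) + (1)·(4) + (1)·(6) = 14.

14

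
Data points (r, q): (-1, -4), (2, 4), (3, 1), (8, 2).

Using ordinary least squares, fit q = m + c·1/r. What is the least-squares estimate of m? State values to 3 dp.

m = 0.800

Setting ∂/∂m … = 0 gives: 4·m + (-1/24)·c = 3;  (-1/24)·m + (793/576)·c = 79/12.
(Σ1 = 4, Σ1/r = -1/24, Σ1/r·1/r = 793/576, Σq = 3, Σ1/r·q = 79/12.)
Δ = 4·(793/576) − (-1/24)² = 1057/192.
m = (3·(793/576) − (-1/24)·(79/12))/(1057/192) = 2537/3171; c = (4·(79/12) − (-1/24)·3)/(1057/192) = 5080/1057.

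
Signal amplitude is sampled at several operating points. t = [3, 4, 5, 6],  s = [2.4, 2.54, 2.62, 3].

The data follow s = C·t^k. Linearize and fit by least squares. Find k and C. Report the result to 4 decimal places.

Taking logs, ln s = k·ln t + ln C, so regress ln s on ln t.
Σln t = 5.8861, Σ(ln t)² = 8.9295, Σln s = 3.8694, Σln t·ln s = 5.7727.
Equations: 8.9295·k + 5.8861·ln C = 5.7727;  5.8861·k + 4·ln C = 3.8694.
Slope k = (n·Σln t·ln s − Σln t·Σln s)/(n·Σ(ln t)² − (Σln t)²) = (4·5.7727 − 5.8861·3.8694)/1.0716 = 0.29385; ln C = (Σln s − k·Σln t)/n = 0.53495, so C = exp(0.53495) = 1.70736.

k = 0.2938, C = 1.7074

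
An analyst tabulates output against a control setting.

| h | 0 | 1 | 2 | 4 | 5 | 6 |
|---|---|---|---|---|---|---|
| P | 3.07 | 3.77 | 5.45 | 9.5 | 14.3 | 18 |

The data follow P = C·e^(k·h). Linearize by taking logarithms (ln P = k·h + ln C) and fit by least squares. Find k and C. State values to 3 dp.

Let Y = ln P. Fitting Y = k·h + ln C by least squares:
Over the data: Σh = 18.0000, Σ(h)² = 82.0000, Σln P = 11.9463, Σh·ln P = 44.3670.
Normal system: [[82.0000, 18.0000]; [18.0000, 6]]·[k, ln C]ᵀ = [44.3670, 11.9463]ᵀ.
Slope k = (n·Σh·ln P − Σh·Σln P)/(n·Σ(h)² − (Σh)²) = (6·44.3670 − 18.0000·11.9463)/168.0000 = 0.30458; ln C = (Σln P − k·Σh)/n = 1.07732, so C = exp(1.07732) = 2.93680.

k = 0.305, C = 2.937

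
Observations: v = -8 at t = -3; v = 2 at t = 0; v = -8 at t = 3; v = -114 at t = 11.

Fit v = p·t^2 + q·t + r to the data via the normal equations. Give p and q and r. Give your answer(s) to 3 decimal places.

p = -0.956, q = 0.045, r = 1.093

With design matrix A, AᵀA = [[14803, 1331, 139]; [1331, 139, 11]; [139, 11, 4]] and Aᵀv = [-13938, -1254, -128]ᵀ.
Solving the 3×3 system (Gaussian elimination) gives p = -3917/4098, q = 913/20490, r = 11194/10245.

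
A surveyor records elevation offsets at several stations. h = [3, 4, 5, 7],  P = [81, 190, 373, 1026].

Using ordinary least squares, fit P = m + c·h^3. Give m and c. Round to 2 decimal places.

Compute the Gram sums: Σ1 = 4, Σh^3 = 559, Σh^3·h^3 = 138099.
For XᵀP: ΣP = 1670, Σh^3·P = 412890.
XᵀX·[m, c]ᵀ = XᵀP becomes [[4, 559]; [559, 138099]]·[m, c]ᵀ = [1670, 412890]ᵀ.
Δ = 4·138099 − 559² = 239915.
m = (1670·138099 − 559·412890)/239915 = -2772/3691; c = (4·412890 − 559·1670)/239915 = 143606/47983.

m = -0.75, c = 2.99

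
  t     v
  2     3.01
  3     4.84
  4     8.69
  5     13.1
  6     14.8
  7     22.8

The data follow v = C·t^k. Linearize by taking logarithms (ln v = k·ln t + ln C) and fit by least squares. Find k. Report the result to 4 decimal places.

Let Y = ln v. Fitting Y = k·ln t + ln C by least squares:
Over the data: Σln t = 8.5252, Σ(ln t)² = 13.1965, Σln v = 13.2350, Σln t·ln v = 20.5466.
Normal system: [[13.1965, 8.5252]; [8.5252, 6]]·[k, ln C]ᵀ = [20.5466, 13.2350]ᵀ.
Solving (det = 6.5005): k = 1.60741, ln C = -0.07807.

k = 1.6074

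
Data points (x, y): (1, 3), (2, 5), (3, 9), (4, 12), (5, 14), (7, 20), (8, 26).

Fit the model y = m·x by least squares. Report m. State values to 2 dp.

m = 3.01

With design matrix A, AᵀA = [[168]] and Aᵀy = [506]ᵀ.
m = 506/168 = 3.0119.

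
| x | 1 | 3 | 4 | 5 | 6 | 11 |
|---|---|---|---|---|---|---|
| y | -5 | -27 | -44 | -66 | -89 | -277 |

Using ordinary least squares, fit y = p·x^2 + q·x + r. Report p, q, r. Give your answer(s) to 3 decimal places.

The normal equations are: 16900·p + 1764·q + 208·r = -39323;  1764·p + 208·q + 30·r = -4173;  208·p + 30·q + 6·r = -508.
Row-reducing yields p = -115535/56708, q = -38607/14177, r = -5981/14177.

p = -2.037, q = -2.723, r = -0.422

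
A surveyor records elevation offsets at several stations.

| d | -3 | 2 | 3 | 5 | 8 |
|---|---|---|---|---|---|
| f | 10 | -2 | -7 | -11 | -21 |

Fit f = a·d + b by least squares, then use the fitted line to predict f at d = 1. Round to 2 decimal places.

With design matrix A, AᵀA = [[111, 15]; [15, 5]] and Aᵀf = [-278, -31]ᵀ.
Eliminating b: 5·(row 1) − 15·(row 2) gives 330·a = 5·(-278) − 15·(-31) = -925, so a = -185/66.
Then b = ((-31) − 15·(-185/66))/5 = 243/110.
At d = 1: f̂ = (-185/66)·(1) + (243/110)·(1) = -98/165.

f̂ = -0.59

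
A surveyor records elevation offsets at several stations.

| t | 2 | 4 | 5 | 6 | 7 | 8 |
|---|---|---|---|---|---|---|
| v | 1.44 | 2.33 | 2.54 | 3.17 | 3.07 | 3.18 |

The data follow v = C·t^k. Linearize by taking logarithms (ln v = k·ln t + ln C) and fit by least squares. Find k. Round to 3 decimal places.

k = 0.597

With ln vᵢ as the transformed response and ln tᵢ as the regressor:
Over the data: Σln t = 9.5060, Σ(ln t)² = 16.3136, Σln v = 5.5750, Σln t·ln v = 9.5812.
Normal system: [[16.3136, 9.5060]; [9.5060, 6]]·[k, ln C]ᵀ = [9.5812, 5.5750]ᵀ.
Slope k = (n·Σln t·ln v − Σln t·Σln v)/(n·Σ(ln t)² − (Σln t)²) = (6·9.5812 − 9.5060·5.5750)/7.5177 = 0.59747; ln C = (Σln v − k·Σln t)/n = -0.01742.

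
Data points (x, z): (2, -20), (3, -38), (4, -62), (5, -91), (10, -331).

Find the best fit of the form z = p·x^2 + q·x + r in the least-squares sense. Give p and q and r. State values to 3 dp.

MᵀM·[p, q, r]ᵀ = Mᵀz reads: 10978·p + 1224·q + 154·r = -36789;  1224·p + 154·q + 24·r = -4167;  154·p + 24·q + 5·r = -542.
Row-reducing yields p = -51989/17198, q = -44265/17198, r = -25265/8599.

p = -3.023, q = -2.574, r = -2.938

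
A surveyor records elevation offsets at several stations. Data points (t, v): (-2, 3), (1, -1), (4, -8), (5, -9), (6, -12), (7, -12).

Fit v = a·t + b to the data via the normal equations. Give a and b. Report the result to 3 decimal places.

Compute the Gram sums: Σt·t = 131, Σt = 21, Σ1 = 6.
For Aᵀv: Σt·v = -240, Σv = -39.
Normal equations: [[131, 21]; [21, 6]]·[a, b]ᵀ = [-240, -39]ᵀ.
det = 131·6 − 21² = 345.
a = ((-240)·6 − 21·(-39))/345 = -9/5; b = (131·(-39) − 21·(-240))/345 = -1/5.

a = -1.800, b = -0.200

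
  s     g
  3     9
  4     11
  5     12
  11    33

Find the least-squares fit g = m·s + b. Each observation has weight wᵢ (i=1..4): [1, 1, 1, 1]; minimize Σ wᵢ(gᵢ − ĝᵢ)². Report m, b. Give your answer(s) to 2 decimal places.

MᵀWM·[m, b]ᵀ = MᵀWg reads: 171·m + 23·b = 494;  23·m + 4·b = 65.
Eliminating b: 4·(row 1) − 23·(row 2) gives 155·m = 4·494 − 23·65 = 481, so m = 481/155.
Then b = (65 − 23·(481/155))/4 = -247/155.

m = 3.10, b = -1.59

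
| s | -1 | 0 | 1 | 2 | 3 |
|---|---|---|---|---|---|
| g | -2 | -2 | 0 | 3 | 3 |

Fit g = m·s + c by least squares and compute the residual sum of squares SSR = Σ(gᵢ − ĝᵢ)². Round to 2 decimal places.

Setting ∂/∂m … = 0 gives: 15·m + 5·c = 17;  5·m + 5·c = 2.
Δ = 15·5 − 5² = 50.
m = (17·5 − 5·2)/50 = 3/2; c = (15·2 − 5·17)/50 = -11/10.
Residuals: 3/5, -9/10, -2/5, 11/10, -2/5; SSR = 27/10.

SSR = 2.70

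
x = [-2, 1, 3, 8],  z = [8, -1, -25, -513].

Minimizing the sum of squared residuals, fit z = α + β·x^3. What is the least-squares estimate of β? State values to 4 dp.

Sums needed: Σ1 = 4, Σx^3 = 532, Σx^3·x^3 = 262938.
Moment sums: Σz = -531, Σx^3·z = -263396.
MᵀM·[α, β]ᵀ = Mᵀz becomes [[4, 532]; [532, 262938]]·[α, β]ᵀ = [-531, -263396]ᵀ.
Determinant 4·262938 − 532² = 768728.
α = ((-531)·262938 − 532·(-263396))/768728 = 253297/384364; β = (4·(-263396) − 532·(-531))/768728 = -192773/192182.

β = -1.0031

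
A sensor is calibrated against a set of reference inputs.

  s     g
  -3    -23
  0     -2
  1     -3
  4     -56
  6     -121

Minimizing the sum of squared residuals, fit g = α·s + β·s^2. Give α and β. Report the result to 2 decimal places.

Entries of MᵀM: Σs·s = 62, Σs·s^2 = 254, Σs^2·s^2 = 1634.
And Σs·g = -884, Σs^2·g = -5462.
So MᵀM·[α, β]ᵀ = Mᵀg: [[62, 254]; [254, 1634]]·[α, β]ᵀ = [-884, -5462]ᵀ.
det = 62·1634 − 254² = 36792.
α = ((-884)·1634 − 254·(-5462))/36792 = -4759/3066; β = (62·(-5462) − 254·(-884))/36792 = -9509/3066.

α = -1.55, β = -3.10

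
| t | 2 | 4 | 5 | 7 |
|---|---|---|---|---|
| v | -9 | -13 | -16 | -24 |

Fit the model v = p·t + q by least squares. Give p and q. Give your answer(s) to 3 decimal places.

p = -3.000, q = -2.000

Forming AᵀA = [[94, 18]; [18, 4]] and Aᵀv = [-318, -62]ᵀ gives AᵀA·[p, q]ᵀ = Aᵀv.
Eliminating q: 4·(row 1) − 18·(row 2) gives 52·p = 4·(-318) − 18·(-62) = -156, so p = -3.
Then q = ((-62) − 18·(-3))/4 = -2.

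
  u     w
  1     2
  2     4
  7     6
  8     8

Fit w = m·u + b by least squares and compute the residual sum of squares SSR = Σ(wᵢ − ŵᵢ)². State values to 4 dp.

From the data, Σu·u = 118, Σu = 18, Σ1 = 4.
Moment sums: Σu·w = 116, Σw = 20.
Determinant 118·4 − 18² = 148.
m = (116·4 − 18·20)/148 = 26/37; b = (118·20 − 18·116)/148 = 68/37.
Residuals: -20/37, 28/37, -28/37, 20/37; SSR = 64/37.

SSR = 1.7297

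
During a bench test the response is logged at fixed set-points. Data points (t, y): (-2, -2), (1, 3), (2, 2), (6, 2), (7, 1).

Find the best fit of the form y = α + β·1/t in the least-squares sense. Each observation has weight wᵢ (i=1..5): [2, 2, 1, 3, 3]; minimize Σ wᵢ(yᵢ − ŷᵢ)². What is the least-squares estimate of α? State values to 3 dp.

With design matrix A, AᵀWA = [[11, 17/7]; [17/7, 851/294]] and AᵀWy = [13, 73/7]ᵀ.
Eliminating β: (851/294)·(row 1) − (17/7)·(row 2) gives (7627/294)·α = (851/294)·13 − (17/7)·(73/7) = 3617/294, so α = 3617/7627.
Then β = ((73/7) − (17/7)·(3617/7627))/(851/294) = 24444/7627.

α = 0.474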